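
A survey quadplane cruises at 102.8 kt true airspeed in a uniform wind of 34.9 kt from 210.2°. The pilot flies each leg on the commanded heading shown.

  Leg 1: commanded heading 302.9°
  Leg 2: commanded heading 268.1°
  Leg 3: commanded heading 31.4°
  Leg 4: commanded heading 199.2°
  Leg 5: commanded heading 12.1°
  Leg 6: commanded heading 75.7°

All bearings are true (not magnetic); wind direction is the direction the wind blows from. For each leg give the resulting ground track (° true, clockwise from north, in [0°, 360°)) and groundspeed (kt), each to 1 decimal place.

Leg 1: track=321.4°, groundspeed=110.1 kt
Leg 2: track=287.4°, groundspeed=89.3 kt
Leg 3: track=31.1°, groundspeed=137.7 kt
Leg 4: track=193.7°, groundspeed=68.9 kt
Leg 5: track=16.7°, groundspeed=136.4 kt
Leg 6: track=64.6°, groundspeed=129.7 kt

Leg 1: heading 302.9°; drift +18.5° → track 321.4°, groundspeed 110.1 kt
Leg 2: heading 268.1°; drift +19.3° → track 287.4°, groundspeed 89.3 kt
Leg 3: heading 31.4°; drift -0.3° → track 31.1°, groundspeed 137.7 kt
Leg 4: heading 199.2°; drift -5.5° → track 193.7°, groundspeed 68.9 kt
Leg 5: heading 12.1°; drift +4.6° → track 16.7°, groundspeed 136.4 kt
Leg 6: heading 75.7°; drift -11.1° → track 64.6°, groundspeed 129.7 kt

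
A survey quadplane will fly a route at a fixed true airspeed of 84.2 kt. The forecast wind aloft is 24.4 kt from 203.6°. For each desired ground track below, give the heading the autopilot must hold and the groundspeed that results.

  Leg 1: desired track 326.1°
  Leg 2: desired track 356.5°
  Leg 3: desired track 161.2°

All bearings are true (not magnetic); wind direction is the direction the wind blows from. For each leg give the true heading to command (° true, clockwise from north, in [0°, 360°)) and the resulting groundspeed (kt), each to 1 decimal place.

Leg 1: heading=312.0°, groundspeed=94.8 kt
Leg 2: heading=348.9°, groundspeed=105.2 kt
Leg 3: heading=172.5°, groundspeed=64.6 kt

Leg 1: desired track 326.1°; wind correction -14.1° → command heading 312.0°, groundspeed 94.8 kt
Leg 2: desired track 356.5°; wind correction -7.6° → command heading 348.9°, groundspeed 105.2 kt
Leg 3: desired track 161.2°; wind correction +11.3° → command heading 172.5°, groundspeed 64.6 kt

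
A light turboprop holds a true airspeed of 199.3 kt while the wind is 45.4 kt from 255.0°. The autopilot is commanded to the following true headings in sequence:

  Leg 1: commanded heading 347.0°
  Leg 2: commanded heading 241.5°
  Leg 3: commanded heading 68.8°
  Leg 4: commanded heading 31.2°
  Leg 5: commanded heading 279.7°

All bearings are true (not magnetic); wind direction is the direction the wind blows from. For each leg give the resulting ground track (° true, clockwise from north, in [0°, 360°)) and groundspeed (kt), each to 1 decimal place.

Leg 1: track=359.7°, groundspeed=205.9 kt
Leg 2: track=237.6°, groundspeed=155.5 kt
Leg 3: track=69.9°, groundspeed=244.5 kt
Leg 4: track=38.9°, groundspeed=234.2 kt
Leg 5: track=286.5°, groundspeed=159.2 kt

Leg 1: heading 347.0°; drift +12.7° → track 359.7°, groundspeed 205.9 kt
Leg 2: heading 241.5°; drift -3.9° → track 237.6°, groundspeed 155.5 kt
Leg 3: heading 68.8°; drift +1.1° → track 69.9°, groundspeed 244.5 kt
Leg 4: heading 31.2°; drift +7.7° → track 38.9°, groundspeed 234.2 kt
Leg 5: heading 279.7°; drift +6.8° → track 286.5°, groundspeed 159.2 kt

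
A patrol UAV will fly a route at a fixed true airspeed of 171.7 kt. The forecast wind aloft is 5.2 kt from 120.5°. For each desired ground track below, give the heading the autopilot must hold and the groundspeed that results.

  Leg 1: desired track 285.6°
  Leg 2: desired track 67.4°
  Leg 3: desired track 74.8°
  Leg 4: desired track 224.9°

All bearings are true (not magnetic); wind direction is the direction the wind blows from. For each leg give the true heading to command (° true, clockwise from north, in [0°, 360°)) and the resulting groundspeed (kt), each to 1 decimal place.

Leg 1: heading=285.2°, groundspeed=176.7 kt
Leg 2: heading=68.8°, groundspeed=168.5 kt
Leg 3: heading=76.0°, groundspeed=168.0 kt
Leg 4: heading=223.2°, groundspeed=172.9 kt

Leg 1: desired track 285.6°; wind correction -0.4° → command heading 285.2°, groundspeed 176.7 kt
Leg 2: desired track 67.4°; wind correction +1.4° → command heading 68.8°, groundspeed 168.5 kt
Leg 3: desired track 74.8°; wind correction +1.2° → command heading 76.0°, groundspeed 168.0 kt
Leg 4: desired track 224.9°; wind correction -1.7° → command heading 223.2°, groundspeed 172.9 kt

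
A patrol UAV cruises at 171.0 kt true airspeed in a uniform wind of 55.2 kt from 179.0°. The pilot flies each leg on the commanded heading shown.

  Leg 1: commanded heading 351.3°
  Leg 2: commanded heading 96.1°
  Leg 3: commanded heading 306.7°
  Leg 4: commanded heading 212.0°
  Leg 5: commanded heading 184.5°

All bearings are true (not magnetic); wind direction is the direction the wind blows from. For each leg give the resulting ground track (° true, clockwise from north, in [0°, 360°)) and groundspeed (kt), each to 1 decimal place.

Leg 1: heading 351.3°; drift +1.9° → track 353.2°, groundspeed 225.8 kt
Leg 2: heading 96.1°; drift -18.5° → track 77.6°, groundspeed 173.1 kt
Leg 3: heading 306.7°; drift +12.0° → track 318.7°, groundspeed 209.4 kt
Leg 4: heading 212.0°; drift +13.6° → track 225.6°, groundspeed 128.3 kt
Leg 5: heading 184.5°; drift +2.6° → track 187.1°, groundspeed 116.2 kt

Leg 1: track=353.2°, groundspeed=225.8 kt
Leg 2: track=77.6°, groundspeed=173.1 kt
Leg 3: track=318.7°, groundspeed=209.4 kt
Leg 4: track=225.6°, groundspeed=128.3 kt
Leg 5: track=187.1°, groundspeed=116.2 kt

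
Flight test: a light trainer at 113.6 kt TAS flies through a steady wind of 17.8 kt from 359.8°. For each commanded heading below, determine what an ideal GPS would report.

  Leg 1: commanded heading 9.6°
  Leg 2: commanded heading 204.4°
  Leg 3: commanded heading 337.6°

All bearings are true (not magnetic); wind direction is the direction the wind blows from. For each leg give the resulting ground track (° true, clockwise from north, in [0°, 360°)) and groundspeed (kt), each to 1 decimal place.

Leg 1: track=11.4°, groundspeed=96.1 kt
Leg 2: track=201.1°, groundspeed=130.0 kt
Leg 3: track=333.6°, groundspeed=97.4 kt

Leg 1: heading 9.6°; drift +1.8° → track 11.4°, groundspeed 96.1 kt
Leg 2: heading 204.4°; drift -3.3° → track 201.1°, groundspeed 130.0 kt
Leg 3: heading 337.6°; drift -4.0° → track 333.6°, groundspeed 97.4 kt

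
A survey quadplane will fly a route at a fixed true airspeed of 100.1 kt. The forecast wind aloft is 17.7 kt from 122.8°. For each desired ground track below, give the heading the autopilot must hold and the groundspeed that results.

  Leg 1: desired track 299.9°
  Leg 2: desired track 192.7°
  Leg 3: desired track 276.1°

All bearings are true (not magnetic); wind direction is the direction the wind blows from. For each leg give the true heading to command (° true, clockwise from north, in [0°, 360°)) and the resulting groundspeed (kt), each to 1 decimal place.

Leg 1: desired track 299.9°; wind correction -0.5° → command heading 299.4°, groundspeed 117.8 kt
Leg 2: desired track 192.7°; wind correction -9.6° → command heading 183.1°, groundspeed 92.6 kt
Leg 3: desired track 276.1°; wind correction -4.6° → command heading 271.5°, groundspeed 115.6 kt

Leg 1: heading=299.4°, groundspeed=117.8 kt
Leg 2: heading=183.1°, groundspeed=92.6 kt
Leg 3: heading=271.5°, groundspeed=115.6 kt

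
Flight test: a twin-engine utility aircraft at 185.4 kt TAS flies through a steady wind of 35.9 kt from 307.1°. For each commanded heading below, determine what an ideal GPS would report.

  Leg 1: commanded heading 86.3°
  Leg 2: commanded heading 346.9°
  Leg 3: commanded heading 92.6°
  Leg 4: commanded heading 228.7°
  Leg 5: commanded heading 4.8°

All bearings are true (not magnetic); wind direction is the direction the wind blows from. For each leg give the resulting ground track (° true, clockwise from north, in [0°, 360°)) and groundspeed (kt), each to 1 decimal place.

Leg 1: track=92.6°, groundspeed=213.9 kt
Leg 2: track=355.2°, groundspeed=159.5 kt
Leg 3: track=98.0°, groundspeed=215.9 kt
Leg 4: track=217.5°, groundspeed=181.6 kt
Leg 5: track=15.1°, groundspeed=169.0 kt

Leg 1: heading 86.3°; drift +6.3° → track 92.6°, groundspeed 213.9 kt
Leg 2: heading 346.9°; drift +8.3° → track 355.2°, groundspeed 159.5 kt
Leg 3: heading 92.6°; drift +5.4° → track 98.0°, groundspeed 215.9 kt
Leg 4: heading 228.7°; drift -11.2° → track 217.5°, groundspeed 181.6 kt
Leg 5: heading 4.8°; drift +10.3° → track 15.1°, groundspeed 169.0 kt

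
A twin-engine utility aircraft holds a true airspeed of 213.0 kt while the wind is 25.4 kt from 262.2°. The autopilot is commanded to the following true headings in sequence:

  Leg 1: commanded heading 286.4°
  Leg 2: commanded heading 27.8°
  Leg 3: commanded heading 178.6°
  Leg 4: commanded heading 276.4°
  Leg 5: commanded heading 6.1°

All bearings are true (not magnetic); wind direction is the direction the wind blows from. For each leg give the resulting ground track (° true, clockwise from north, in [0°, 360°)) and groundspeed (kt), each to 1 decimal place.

Leg 1: track=289.5°, groundspeed=190.1 kt
Leg 2: track=33.0°, groundspeed=228.7 kt
Leg 3: track=171.8°, groundspeed=211.7 kt
Leg 4: track=278.3°, groundspeed=188.5 kt
Leg 5: track=12.5°, groundspeed=220.5 kt

Leg 1: heading 286.4°; drift +3.1° → track 289.5°, groundspeed 190.1 kt
Leg 2: heading 27.8°; drift +5.2° → track 33.0°, groundspeed 228.7 kt
Leg 3: heading 178.6°; drift -6.8° → track 171.8°, groundspeed 211.7 kt
Leg 4: heading 276.4°; drift +1.9° → track 278.3°, groundspeed 188.5 kt
Leg 5: heading 6.1°; drift +6.4° → track 12.5°, groundspeed 220.5 kt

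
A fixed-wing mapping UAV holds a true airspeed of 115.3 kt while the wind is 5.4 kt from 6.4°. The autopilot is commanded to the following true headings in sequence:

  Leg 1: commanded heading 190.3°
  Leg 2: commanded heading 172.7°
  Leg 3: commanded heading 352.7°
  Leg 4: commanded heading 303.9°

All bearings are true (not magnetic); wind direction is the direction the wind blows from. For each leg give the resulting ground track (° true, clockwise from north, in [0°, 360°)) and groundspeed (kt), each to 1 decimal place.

Leg 1: heading 190.3°; drift -0.2° → track 190.1°, groundspeed 120.7 kt
Leg 2: heading 172.7°; drift +0.6° → track 173.3°, groundspeed 120.6 kt
Leg 3: heading 352.7°; drift -0.7° → track 352.0°, groundspeed 110.1 kt
Leg 4: heading 303.9°; drift -2.4° → track 301.5°, groundspeed 112.9 kt

Leg 1: track=190.1°, groundspeed=120.7 kt
Leg 2: track=173.3°, groundspeed=120.6 kt
Leg 3: track=352.0°, groundspeed=110.1 kt
Leg 4: track=301.5°, groundspeed=112.9 kt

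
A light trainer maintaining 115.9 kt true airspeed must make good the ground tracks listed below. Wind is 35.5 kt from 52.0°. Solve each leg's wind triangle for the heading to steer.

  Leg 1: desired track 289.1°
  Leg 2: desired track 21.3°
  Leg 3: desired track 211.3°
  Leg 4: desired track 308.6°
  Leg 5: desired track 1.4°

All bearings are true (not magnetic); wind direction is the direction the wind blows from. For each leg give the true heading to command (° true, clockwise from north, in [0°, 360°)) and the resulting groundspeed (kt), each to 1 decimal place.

Leg 1: heading=304.0°, groundspeed=131.3 kt
Leg 2: heading=30.3°, groundspeed=83.9 kt
Leg 3: heading=205.1°, groundspeed=148.4 kt
Leg 4: heading=325.9°, groundspeed=118.9 kt
Leg 5: heading=15.1°, groundspeed=90.1 kt

Leg 1: desired track 289.1°; wind correction +14.9° → command heading 304.0°, groundspeed 131.3 kt
Leg 2: desired track 21.3°; wind correction +9.0° → command heading 30.3°, groundspeed 83.9 kt
Leg 3: desired track 211.3°; wind correction -6.2° → command heading 205.1°, groundspeed 148.4 kt
Leg 4: desired track 308.6°; wind correction +17.3° → command heading 325.9°, groundspeed 118.9 kt
Leg 5: desired track 1.4°; wind correction +13.7° → command heading 15.1°, groundspeed 90.1 kt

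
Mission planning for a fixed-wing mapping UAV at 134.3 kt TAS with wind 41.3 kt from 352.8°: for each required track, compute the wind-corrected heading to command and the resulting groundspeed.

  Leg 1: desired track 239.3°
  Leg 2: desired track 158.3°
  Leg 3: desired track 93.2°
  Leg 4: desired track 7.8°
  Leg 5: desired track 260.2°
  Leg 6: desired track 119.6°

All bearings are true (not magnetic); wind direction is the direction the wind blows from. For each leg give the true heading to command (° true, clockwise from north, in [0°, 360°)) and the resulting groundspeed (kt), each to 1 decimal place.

Leg 1: heading=255.7°, groundspeed=145.3 kt
Leg 2: heading=153.9°, groundspeed=173.9 kt
Leg 3: heading=75.6°, groundspeed=135.5 kt
Leg 4: heading=3.2°, groundspeed=94.0 kt
Leg 5: heading=278.1°, groundspeed=129.7 kt
Leg 6: heading=105.3°, groundspeed=154.9 kt

Leg 1: desired track 239.3°; wind correction +16.4° → command heading 255.7°, groundspeed 145.3 kt
Leg 2: desired track 158.3°; wind correction -4.4° → command heading 153.9°, groundspeed 173.9 kt
Leg 3: desired track 93.2°; wind correction -17.6° → command heading 75.6°, groundspeed 135.5 kt
Leg 4: desired track 7.8°; wind correction -4.6° → command heading 3.2°, groundspeed 94.0 kt
Leg 5: desired track 260.2°; wind correction +17.9° → command heading 278.1°, groundspeed 129.7 kt
Leg 6: desired track 119.6°; wind correction -14.3° → command heading 105.3°, groundspeed 154.9 kt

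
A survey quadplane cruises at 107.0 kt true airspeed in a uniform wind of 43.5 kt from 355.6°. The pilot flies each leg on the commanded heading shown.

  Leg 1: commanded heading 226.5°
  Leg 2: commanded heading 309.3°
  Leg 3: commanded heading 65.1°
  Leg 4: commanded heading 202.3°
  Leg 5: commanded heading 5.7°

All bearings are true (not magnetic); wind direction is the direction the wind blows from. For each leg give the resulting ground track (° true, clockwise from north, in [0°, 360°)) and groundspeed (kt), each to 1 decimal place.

Leg 1: track=212.4°, groundspeed=138.6 kt
Leg 2: track=287.1°, groundspeed=83.1 kt
Leg 3: track=89.0°, groundspeed=100.4 kt
Leg 4: track=194.7°, groundspeed=147.2 kt
Leg 5: track=12.5°, groundspeed=64.6 kt

Leg 1: heading 226.5°; drift -14.1° → track 212.4°, groundspeed 138.6 kt
Leg 2: heading 309.3°; drift -22.2° → track 287.1°, groundspeed 83.1 kt
Leg 3: heading 65.1°; drift +23.9° → track 89.0°, groundspeed 100.4 kt
Leg 4: heading 202.3°; drift -7.6° → track 194.7°, groundspeed 147.2 kt
Leg 5: heading 5.7°; drift +6.8° → track 12.5°, groundspeed 64.6 kt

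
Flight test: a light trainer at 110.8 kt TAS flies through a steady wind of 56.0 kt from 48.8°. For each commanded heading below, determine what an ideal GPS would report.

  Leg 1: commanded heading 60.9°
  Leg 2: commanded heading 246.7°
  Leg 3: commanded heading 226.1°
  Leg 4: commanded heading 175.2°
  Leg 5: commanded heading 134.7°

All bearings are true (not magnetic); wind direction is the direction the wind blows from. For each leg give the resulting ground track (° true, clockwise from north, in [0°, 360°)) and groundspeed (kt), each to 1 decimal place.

Leg 1: heading 60.9°; drift +11.8° → track 72.7°, groundspeed 57.3 kt
Leg 2: heading 246.7°; drift -6.0° → track 240.7°, groundspeed 165.0 kt
Leg 3: heading 226.1°; drift +0.9° → track 227.0°, groundspeed 166.8 kt
Leg 4: heading 175.2°; drift +17.4° → track 192.6°, groundspeed 150.9 kt
Leg 5: heading 134.7°; drift +27.6° → track 162.3°, groundspeed 120.5 kt

Leg 1: track=72.7°, groundspeed=57.3 kt
Leg 2: track=240.7°, groundspeed=165.0 kt
Leg 3: track=227.0°, groundspeed=166.8 kt
Leg 4: track=192.6°, groundspeed=150.9 kt
Leg 5: track=162.3°, groundspeed=120.5 kt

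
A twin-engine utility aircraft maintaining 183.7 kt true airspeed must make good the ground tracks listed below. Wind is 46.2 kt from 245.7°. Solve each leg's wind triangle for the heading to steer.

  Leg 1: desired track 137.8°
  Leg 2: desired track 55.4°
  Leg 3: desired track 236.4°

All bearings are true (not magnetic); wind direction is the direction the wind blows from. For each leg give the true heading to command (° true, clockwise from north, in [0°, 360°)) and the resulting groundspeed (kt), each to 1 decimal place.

Leg 1: heading=151.6°, groundspeed=192.6 kt
Leg 2: heading=52.8°, groundspeed=229.0 kt
Leg 3: heading=238.7°, groundspeed=138.0 kt

Leg 1: desired track 137.8°; wind correction +13.8° → command heading 151.6°, groundspeed 192.6 kt
Leg 2: desired track 55.4°; wind correction -2.6° → command heading 52.8°, groundspeed 229.0 kt
Leg 3: desired track 236.4°; wind correction +2.3° → command heading 238.7°, groundspeed 138.0 kt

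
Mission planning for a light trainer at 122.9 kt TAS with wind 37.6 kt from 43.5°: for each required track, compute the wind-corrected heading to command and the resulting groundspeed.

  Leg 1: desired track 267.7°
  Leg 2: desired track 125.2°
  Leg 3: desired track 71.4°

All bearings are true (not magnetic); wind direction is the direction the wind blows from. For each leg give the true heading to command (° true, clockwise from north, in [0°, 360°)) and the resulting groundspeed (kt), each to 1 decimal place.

Leg 1: heading=280.0°, groundspeed=147.0 kt
Leg 2: heading=107.6°, groundspeed=111.7 kt
Leg 3: heading=63.2°, groundspeed=88.4 kt

Leg 1: desired track 267.7°; wind correction +12.3° → command heading 280.0°, groundspeed 147.0 kt
Leg 2: desired track 125.2°; wind correction -17.6° → command heading 107.6°, groundspeed 111.7 kt
Leg 3: desired track 71.4°; wind correction -8.2° → command heading 63.2°, groundspeed 88.4 kt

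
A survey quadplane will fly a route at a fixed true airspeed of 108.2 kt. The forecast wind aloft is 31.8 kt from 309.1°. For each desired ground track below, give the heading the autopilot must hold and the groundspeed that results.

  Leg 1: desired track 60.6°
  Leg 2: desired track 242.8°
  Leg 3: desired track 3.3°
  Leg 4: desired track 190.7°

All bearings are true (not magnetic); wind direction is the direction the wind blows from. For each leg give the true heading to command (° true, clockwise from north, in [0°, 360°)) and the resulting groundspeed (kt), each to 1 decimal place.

Leg 1: heading=44.7°, groundspeed=115.7 kt
Leg 2: heading=258.4°, groundspeed=91.4 kt
Leg 3: heading=349.5°, groundspeed=86.5 kt
Leg 4: heading=205.7°, groundspeed=119.6 kt

Leg 1: desired track 60.6°; wind correction -15.9° → command heading 44.7°, groundspeed 115.7 kt
Leg 2: desired track 242.8°; wind correction +15.6° → command heading 258.4°, groundspeed 91.4 kt
Leg 3: desired track 3.3°; wind correction -13.8° → command heading 349.5°, groundspeed 86.5 kt
Leg 4: desired track 190.7°; wind correction +15.0° → command heading 205.7°, groundspeed 119.6 kt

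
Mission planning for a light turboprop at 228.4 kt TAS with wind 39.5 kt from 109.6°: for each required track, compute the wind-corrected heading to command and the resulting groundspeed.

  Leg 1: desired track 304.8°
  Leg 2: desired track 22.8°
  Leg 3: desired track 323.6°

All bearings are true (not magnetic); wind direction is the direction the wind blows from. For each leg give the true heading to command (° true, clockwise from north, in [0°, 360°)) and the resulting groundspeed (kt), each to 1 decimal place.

Leg 1: heading=307.4°, groundspeed=266.3 kt
Leg 2: heading=32.7°, groundspeed=222.8 kt
Leg 3: heading=329.1°, groundspeed=260.1 kt

Leg 1: desired track 304.8°; wind correction +2.6° → command heading 307.4°, groundspeed 266.3 kt
Leg 2: desired track 22.8°; wind correction +9.9° → command heading 32.7°, groundspeed 222.8 kt
Leg 3: desired track 323.6°; wind correction +5.5° → command heading 329.1°, groundspeed 260.1 kt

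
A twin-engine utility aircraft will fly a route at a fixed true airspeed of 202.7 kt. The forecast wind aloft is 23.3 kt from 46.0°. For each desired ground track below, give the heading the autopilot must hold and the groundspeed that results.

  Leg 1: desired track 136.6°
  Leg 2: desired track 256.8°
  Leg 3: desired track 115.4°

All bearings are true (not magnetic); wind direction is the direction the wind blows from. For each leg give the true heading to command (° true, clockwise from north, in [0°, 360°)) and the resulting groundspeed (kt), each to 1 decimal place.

Leg 1: heading=130.0°, groundspeed=201.6 kt
Leg 2: heading=260.2°, groundspeed=222.4 kt
Leg 3: heading=109.2°, groundspeed=193.3 kt

Leg 1: desired track 136.6°; wind correction -6.6° → command heading 130.0°, groundspeed 201.6 kt
Leg 2: desired track 256.8°; wind correction +3.4° → command heading 260.2°, groundspeed 222.4 kt
Leg 3: desired track 115.4°; wind correction -6.2° → command heading 109.2°, groundspeed 193.3 kt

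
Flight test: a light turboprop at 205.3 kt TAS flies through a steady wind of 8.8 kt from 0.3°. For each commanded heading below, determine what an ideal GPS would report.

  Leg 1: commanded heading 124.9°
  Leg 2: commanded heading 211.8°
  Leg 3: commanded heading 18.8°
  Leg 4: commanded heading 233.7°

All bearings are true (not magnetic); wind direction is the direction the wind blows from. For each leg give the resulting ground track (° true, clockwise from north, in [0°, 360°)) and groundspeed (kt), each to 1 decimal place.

Leg 1: track=126.9°, groundspeed=210.4 kt
Leg 2: track=210.6°, groundspeed=212.9 kt
Leg 3: track=19.6°, groundspeed=197.0 kt
Leg 4: track=231.8°, groundspeed=210.7 kt

Leg 1: heading 124.9°; drift +2.0° → track 126.9°, groundspeed 210.4 kt
Leg 2: heading 211.8°; drift -1.2° → track 210.6°, groundspeed 212.9 kt
Leg 3: heading 18.8°; drift +0.8° → track 19.6°, groundspeed 197.0 kt
Leg 4: heading 233.7°; drift -1.9° → track 231.8°, groundspeed 210.7 kt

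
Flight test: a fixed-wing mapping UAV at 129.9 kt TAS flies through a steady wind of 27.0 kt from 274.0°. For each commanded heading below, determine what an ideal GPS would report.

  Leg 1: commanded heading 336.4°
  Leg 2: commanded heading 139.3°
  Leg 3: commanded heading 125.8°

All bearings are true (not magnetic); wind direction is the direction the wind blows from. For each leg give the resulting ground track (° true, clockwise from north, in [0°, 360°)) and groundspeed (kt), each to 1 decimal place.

Leg 1: track=347.9°, groundspeed=119.8 kt
Leg 2: track=132.0°, groundspeed=150.1 kt
Leg 3: track=120.5°, groundspeed=153.5 kt

Leg 1: heading 336.4°; drift +11.5° → track 347.9°, groundspeed 119.8 kt
Leg 2: heading 139.3°; drift -7.3° → track 132.0°, groundspeed 150.1 kt
Leg 3: heading 125.8°; drift -5.3° → track 120.5°, groundspeed 153.5 kt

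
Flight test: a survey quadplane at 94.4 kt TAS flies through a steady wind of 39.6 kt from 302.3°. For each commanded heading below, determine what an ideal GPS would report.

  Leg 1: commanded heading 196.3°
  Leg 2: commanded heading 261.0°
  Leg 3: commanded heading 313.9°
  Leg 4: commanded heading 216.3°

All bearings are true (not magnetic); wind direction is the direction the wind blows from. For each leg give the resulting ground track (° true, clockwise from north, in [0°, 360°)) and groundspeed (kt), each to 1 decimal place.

Leg 1: heading 196.3°; drift -19.9° → track 176.4°, groundspeed 112.0 kt
Leg 2: heading 261.0°; drift -22.0° → track 239.0°, groundspeed 69.7 kt
Leg 3: heading 313.9°; drift +8.1° → track 322.0°, groundspeed 56.2 kt
Leg 4: heading 216.3°; drift -23.3° → track 193.0°, groundspeed 99.8 kt

Leg 1: track=176.4°, groundspeed=112.0 kt
Leg 2: track=239.0°, groundspeed=69.7 kt
Leg 3: track=322.0°, groundspeed=56.2 kt
Leg 4: track=193.0°, groundspeed=99.8 kt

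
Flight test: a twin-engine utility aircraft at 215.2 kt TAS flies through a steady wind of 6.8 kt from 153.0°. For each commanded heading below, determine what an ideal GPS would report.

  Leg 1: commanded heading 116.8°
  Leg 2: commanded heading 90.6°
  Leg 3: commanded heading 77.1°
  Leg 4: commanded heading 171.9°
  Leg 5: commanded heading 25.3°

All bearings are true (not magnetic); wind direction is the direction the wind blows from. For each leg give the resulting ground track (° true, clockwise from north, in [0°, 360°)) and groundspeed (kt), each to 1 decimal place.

Leg 1: track=115.7°, groundspeed=209.8 kt
Leg 2: track=89.0°, groundspeed=212.1 kt
Leg 3: track=75.3°, groundspeed=213.6 kt
Leg 4: track=172.5°, groundspeed=208.8 kt
Leg 5: track=23.9°, groundspeed=219.4 kt

Leg 1: heading 116.8°; drift -1.1° → track 115.7°, groundspeed 209.8 kt
Leg 2: heading 90.6°; drift -1.6° → track 89.0°, groundspeed 212.1 kt
Leg 3: heading 77.1°; drift -1.8° → track 75.3°, groundspeed 213.6 kt
Leg 4: heading 171.9°; drift +0.6° → track 172.5°, groundspeed 208.8 kt
Leg 5: heading 25.3°; drift -1.4° → track 23.9°, groundspeed 219.4 kt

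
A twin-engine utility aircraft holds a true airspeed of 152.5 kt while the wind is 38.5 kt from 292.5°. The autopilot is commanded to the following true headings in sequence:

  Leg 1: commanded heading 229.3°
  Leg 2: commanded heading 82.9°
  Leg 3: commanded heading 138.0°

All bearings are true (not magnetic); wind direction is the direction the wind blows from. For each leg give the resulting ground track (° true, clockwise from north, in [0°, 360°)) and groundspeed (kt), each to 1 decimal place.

Leg 1: heading 229.3°; drift -14.3° → track 215.0°, groundspeed 139.4 kt
Leg 2: heading 82.9°; drift +5.8° → track 88.7°, groundspeed 186.9 kt
Leg 3: heading 138.0°; drift -5.1° → track 132.9°, groundspeed 188.0 kt

Leg 1: track=215.0°, groundspeed=139.4 kt
Leg 2: track=88.7°, groundspeed=186.9 kt
Leg 3: track=132.9°, groundspeed=188.0 kt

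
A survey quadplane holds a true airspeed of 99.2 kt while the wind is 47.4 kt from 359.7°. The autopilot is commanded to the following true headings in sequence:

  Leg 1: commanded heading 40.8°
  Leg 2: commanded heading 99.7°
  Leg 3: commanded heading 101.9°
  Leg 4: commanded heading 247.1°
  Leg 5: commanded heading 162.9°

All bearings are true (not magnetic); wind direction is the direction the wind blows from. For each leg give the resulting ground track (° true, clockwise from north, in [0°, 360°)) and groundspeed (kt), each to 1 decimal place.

Leg 1: heading 40.8°; drift +26.1° → track 66.9°, groundspeed 70.7 kt
Leg 2: heading 99.7°; drift +23.5° → track 123.2°, groundspeed 117.1 kt
Leg 3: heading 101.9°; drift +23.0° → track 124.9°, groundspeed 118.6 kt
Leg 4: heading 247.1°; drift -20.4° → track 226.7°, groundspeed 125.3 kt
Leg 5: heading 162.9°; drift +5.4° → track 168.3°, groundspeed 145.2 kt

Leg 1: track=66.9°, groundspeed=70.7 kt
Leg 2: track=123.2°, groundspeed=117.1 kt
Leg 3: track=124.9°, groundspeed=118.6 kt
Leg 4: track=226.7°, groundspeed=125.3 kt
Leg 5: track=168.3°, groundspeed=145.2 kt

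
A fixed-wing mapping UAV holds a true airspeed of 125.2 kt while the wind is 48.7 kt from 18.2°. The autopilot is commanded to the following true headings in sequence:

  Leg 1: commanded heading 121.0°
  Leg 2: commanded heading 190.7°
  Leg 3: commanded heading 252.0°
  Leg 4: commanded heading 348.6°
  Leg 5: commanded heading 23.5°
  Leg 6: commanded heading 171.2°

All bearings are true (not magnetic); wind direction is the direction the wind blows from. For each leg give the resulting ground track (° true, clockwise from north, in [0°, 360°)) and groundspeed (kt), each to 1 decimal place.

Leg 1: heading 121.0°; drift +19.3° → track 140.3°, groundspeed 144.0 kt
Leg 2: heading 190.7°; drift +2.1° → track 192.8°, groundspeed 173.6 kt
Leg 3: heading 252.0°; drift -14.3° → track 237.7°, groundspeed 158.9 kt
Leg 4: heading 348.6°; drift -16.2° → track 332.4°, groundspeed 86.3 kt
Leg 5: heading 23.5°; drift +3.4° → track 26.9°, groundspeed 76.8 kt
Leg 6: heading 171.2°; drift +7.5° → track 178.7°, groundspeed 170.0 kt

Leg 1: track=140.3°, groundspeed=144.0 kt
Leg 2: track=192.8°, groundspeed=173.6 kt
Leg 3: track=237.7°, groundspeed=158.9 kt
Leg 4: track=332.4°, groundspeed=86.3 kt
Leg 5: track=26.9°, groundspeed=76.8 kt
Leg 6: track=178.7°, groundspeed=170.0 kt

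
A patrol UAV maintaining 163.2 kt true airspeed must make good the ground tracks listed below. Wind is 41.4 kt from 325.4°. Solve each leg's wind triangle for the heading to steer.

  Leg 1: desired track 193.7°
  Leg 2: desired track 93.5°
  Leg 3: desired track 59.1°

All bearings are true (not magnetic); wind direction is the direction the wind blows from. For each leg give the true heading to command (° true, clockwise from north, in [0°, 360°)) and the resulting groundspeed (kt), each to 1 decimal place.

Leg 1: heading=204.6°, groundspeed=187.8 kt
Leg 2: heading=82.0°, groundspeed=185.5 kt
Leg 3: heading=44.4°, groundspeed=160.6 kt

Leg 1: desired track 193.7°; wind correction +10.9° → command heading 204.6°, groundspeed 187.8 kt
Leg 2: desired track 93.5°; wind correction -11.5° → command heading 82.0°, groundspeed 185.5 kt
Leg 3: desired track 59.1°; wind correction -14.7° → command heading 44.4°, groundspeed 160.6 kt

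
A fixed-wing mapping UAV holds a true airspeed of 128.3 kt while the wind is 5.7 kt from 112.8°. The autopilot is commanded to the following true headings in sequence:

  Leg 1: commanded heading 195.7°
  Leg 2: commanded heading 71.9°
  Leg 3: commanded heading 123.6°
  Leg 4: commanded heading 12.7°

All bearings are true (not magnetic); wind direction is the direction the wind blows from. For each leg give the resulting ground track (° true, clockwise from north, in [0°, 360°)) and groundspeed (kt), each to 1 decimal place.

Leg 1: track=198.2°, groundspeed=127.7 kt
Leg 2: track=70.2°, groundspeed=124.0 kt
Leg 3: track=124.1°, groundspeed=122.7 kt
Leg 4: track=10.2°, groundspeed=129.4 kt

Leg 1: heading 195.7°; drift +2.5° → track 198.2°, groundspeed 127.7 kt
Leg 2: heading 71.9°; drift -1.7° → track 70.2°, groundspeed 124.0 kt
Leg 3: heading 123.6°; drift +0.5° → track 124.1°, groundspeed 122.7 kt
Leg 4: heading 12.7°; drift -2.5° → track 10.2°, groundspeed 129.4 kt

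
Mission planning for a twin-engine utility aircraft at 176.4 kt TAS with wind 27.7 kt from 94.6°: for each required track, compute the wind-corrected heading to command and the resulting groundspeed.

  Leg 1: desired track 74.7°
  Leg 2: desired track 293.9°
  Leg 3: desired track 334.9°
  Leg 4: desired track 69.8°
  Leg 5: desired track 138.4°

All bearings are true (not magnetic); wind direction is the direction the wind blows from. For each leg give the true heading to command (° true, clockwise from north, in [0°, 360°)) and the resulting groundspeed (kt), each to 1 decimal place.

Leg 1: desired track 74.7°; wind correction +3.1° → command heading 77.8°, groundspeed 150.1 kt
Leg 2: desired track 293.9°; wind correction +3.0° → command heading 296.9°, groundspeed 202.3 kt
Leg 3: desired track 334.9°; wind correction +7.8° → command heading 342.7°, groundspeed 188.5 kt
Leg 4: desired track 69.8°; wind correction +3.8° → command heading 73.6°, groundspeed 150.9 kt
Leg 5: desired track 138.4°; wind correction -6.2° → command heading 132.2°, groundspeed 155.4 kt

Leg 1: heading=77.8°, groundspeed=150.1 kt
Leg 2: heading=296.9°, groundspeed=202.3 kt
Leg 3: heading=342.7°, groundspeed=188.5 kt
Leg 4: heading=73.6°, groundspeed=150.9 kt
Leg 5: heading=132.2°, groundspeed=155.4 kt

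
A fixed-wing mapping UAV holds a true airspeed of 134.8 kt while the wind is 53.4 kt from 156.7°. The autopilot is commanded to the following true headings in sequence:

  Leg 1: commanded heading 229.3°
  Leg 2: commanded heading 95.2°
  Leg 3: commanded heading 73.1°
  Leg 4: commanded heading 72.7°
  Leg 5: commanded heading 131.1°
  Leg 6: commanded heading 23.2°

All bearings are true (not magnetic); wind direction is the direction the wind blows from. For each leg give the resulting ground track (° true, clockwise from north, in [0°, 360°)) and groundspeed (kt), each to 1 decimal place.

Leg 1: track=252.5°, groundspeed=129.3 kt
Leg 2: track=72.0°, groundspeed=119.0 kt
Leg 3: track=50.7°, groundspeed=139.3 kt
Leg 4: track=50.4°, groundspeed=139.7 kt
Leg 5: track=116.2°, groundspeed=89.7 kt
Leg 6: track=10.5°, groundspeed=175.9 kt

Leg 1: heading 229.3°; drift +23.2° → track 252.5°, groundspeed 129.3 kt
Leg 2: heading 95.2°; drift -23.2° → track 72.0°, groundspeed 119.0 kt
Leg 3: heading 73.1°; drift -22.4° → track 50.7°, groundspeed 139.3 kt
Leg 4: heading 72.7°; drift -22.3° → track 50.4°, groundspeed 139.7 kt
Leg 5: heading 131.1°; drift -14.9° → track 116.2°, groundspeed 89.7 kt
Leg 6: heading 23.2°; drift -12.7° → track 10.5°, groundspeed 175.9 kt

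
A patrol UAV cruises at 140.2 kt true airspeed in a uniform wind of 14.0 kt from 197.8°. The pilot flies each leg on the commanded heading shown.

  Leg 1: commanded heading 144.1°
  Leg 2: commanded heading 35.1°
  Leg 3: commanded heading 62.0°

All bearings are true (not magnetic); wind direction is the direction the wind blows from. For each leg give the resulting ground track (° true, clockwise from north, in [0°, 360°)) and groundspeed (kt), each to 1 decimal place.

Leg 1: track=139.2°, groundspeed=132.4 kt
Leg 2: track=33.5°, groundspeed=153.6 kt
Leg 3: track=58.3°, groundspeed=150.6 kt

Leg 1: heading 144.1°; drift -4.9° → track 139.2°, groundspeed 132.4 kt
Leg 2: heading 35.1°; drift -1.6° → track 33.5°, groundspeed 153.6 kt
Leg 3: heading 62.0°; drift -3.7° → track 58.3°, groundspeed 150.6 kt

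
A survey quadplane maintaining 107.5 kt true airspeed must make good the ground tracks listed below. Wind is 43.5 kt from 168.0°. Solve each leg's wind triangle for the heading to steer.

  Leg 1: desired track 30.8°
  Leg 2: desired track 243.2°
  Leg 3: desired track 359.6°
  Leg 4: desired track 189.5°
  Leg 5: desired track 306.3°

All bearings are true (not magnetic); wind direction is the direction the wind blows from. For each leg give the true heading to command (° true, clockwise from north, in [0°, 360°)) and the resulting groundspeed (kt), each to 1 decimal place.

Leg 1: desired track 30.8°; wind correction +16.0° → command heading 46.8°, groundspeed 135.3 kt
Leg 2: desired track 243.2°; wind correction -23.0° → command heading 220.2°, groundspeed 87.8 kt
Leg 3: desired track 359.6°; wind correction +4.7° → command heading 4.3°, groundspeed 149.8 kt
Leg 4: desired track 189.5°; wind correction -8.5° → command heading 181.0°, groundspeed 65.8 kt
Leg 5: desired track 306.3°; wind correction -15.6° → command heading 290.7°, groundspeed 136.0 kt

Leg 1: heading=46.8°, groundspeed=135.3 kt
Leg 2: heading=220.2°, groundspeed=87.8 kt
Leg 3: heading=4.3°, groundspeed=149.8 kt
Leg 4: heading=181.0°, groundspeed=65.8 kt
Leg 5: heading=290.7°, groundspeed=136.0 kt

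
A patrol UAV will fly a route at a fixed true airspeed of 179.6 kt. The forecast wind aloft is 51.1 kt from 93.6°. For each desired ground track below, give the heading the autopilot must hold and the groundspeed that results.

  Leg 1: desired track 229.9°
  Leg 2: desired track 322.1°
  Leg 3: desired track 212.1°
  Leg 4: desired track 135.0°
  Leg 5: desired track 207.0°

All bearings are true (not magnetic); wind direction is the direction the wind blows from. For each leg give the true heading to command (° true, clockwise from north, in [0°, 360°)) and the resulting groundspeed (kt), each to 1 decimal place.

Leg 1: heading=218.6°, groundspeed=213.0 kt
Leg 2: heading=334.4°, groundspeed=209.3 kt
Leg 3: heading=197.6°, groundspeed=198.3 kt
Leg 4: heading=124.2°, groundspeed=138.1 kt
Leg 5: heading=191.9°, groundspeed=193.7 kt

Leg 1: desired track 229.9°; wind correction -11.3° → command heading 218.6°, groundspeed 213.0 kt
Leg 2: desired track 322.1°; wind correction +12.3° → command heading 334.4°, groundspeed 209.3 kt
Leg 3: desired track 212.1°; wind correction -14.5° → command heading 197.6°, groundspeed 198.3 kt
Leg 4: desired track 135.0°; wind correction -10.8° → command heading 124.2°, groundspeed 138.1 kt
Leg 5: desired track 207.0°; wind correction -15.1° → command heading 191.9°, groundspeed 193.7 kt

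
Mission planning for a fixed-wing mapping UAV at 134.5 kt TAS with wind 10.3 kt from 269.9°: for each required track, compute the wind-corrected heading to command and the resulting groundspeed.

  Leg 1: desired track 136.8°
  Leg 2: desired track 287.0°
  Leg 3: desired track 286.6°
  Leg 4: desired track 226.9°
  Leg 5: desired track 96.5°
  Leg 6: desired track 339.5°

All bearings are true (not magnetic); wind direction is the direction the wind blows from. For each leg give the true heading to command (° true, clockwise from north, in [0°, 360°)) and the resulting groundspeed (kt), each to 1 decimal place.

Leg 1: heading=140.0°, groundspeed=141.3 kt
Leg 2: heading=285.7°, groundspeed=124.6 kt
Leg 3: heading=285.3°, groundspeed=124.6 kt
Leg 4: heading=229.9°, groundspeed=126.8 kt
Leg 5: heading=97.0°, groundspeed=144.7 kt
Leg 6: heading=335.4°, groundspeed=130.6 kt

Leg 1: desired track 136.8°; wind correction +3.2° → command heading 140.0°, groundspeed 141.3 kt
Leg 2: desired track 287.0°; wind correction -1.3° → command heading 285.7°, groundspeed 124.6 kt
Leg 3: desired track 286.6°; wind correction -1.3° → command heading 285.3°, groundspeed 124.6 kt
Leg 4: desired track 226.9°; wind correction +3.0° → command heading 229.9°, groundspeed 126.8 kt
Leg 5: desired track 96.5°; wind correction +0.5° → command heading 97.0°, groundspeed 144.7 kt
Leg 6: desired track 339.5°; wind correction -4.1° → command heading 335.4°, groundspeed 130.6 kt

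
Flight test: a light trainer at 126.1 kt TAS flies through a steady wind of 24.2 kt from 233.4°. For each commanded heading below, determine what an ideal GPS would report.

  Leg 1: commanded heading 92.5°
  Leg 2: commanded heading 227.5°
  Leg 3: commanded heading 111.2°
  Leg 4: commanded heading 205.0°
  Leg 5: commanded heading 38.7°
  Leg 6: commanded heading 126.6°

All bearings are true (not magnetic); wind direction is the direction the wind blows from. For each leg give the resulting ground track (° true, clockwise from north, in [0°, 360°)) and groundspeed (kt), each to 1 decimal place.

Leg 1: heading 92.5°; drift -6.0° → track 86.5°, groundspeed 145.7 kt
Leg 2: heading 227.5°; drift -1.4° → track 226.1°, groundspeed 102.1 kt
Leg 3: heading 111.2°; drift -8.4° → track 102.8°, groundspeed 140.5 kt
Leg 4: heading 205.0°; drift -6.3° → track 198.7°, groundspeed 105.4 kt
Leg 5: heading 38.7°; drift +2.4° → track 41.1°, groundspeed 149.6 kt
Leg 6: heading 126.6°; drift -9.9° → track 116.7°, groundspeed 135.1 kt

Leg 1: track=86.5°, groundspeed=145.7 kt
Leg 2: track=226.1°, groundspeed=102.1 kt
Leg 3: track=102.8°, groundspeed=140.5 kt
Leg 4: track=198.7°, groundspeed=105.4 kt
Leg 5: track=41.1°, groundspeed=149.6 kt
Leg 6: track=116.7°, groundspeed=135.1 kt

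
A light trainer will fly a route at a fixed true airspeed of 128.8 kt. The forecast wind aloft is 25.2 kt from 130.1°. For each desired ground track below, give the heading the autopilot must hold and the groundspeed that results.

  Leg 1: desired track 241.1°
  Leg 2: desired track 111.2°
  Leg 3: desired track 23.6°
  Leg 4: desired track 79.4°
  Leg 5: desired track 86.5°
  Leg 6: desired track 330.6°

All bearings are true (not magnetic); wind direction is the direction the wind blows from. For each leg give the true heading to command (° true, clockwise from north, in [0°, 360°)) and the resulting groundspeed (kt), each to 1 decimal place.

Leg 1: heading=230.6°, groundspeed=135.7 kt
Leg 2: heading=114.8°, groundspeed=104.7 kt
Leg 3: heading=34.4°, groundspeed=133.7 kt
Leg 4: heading=88.1°, groundspeed=111.4 kt
Leg 5: heading=94.3°, groundspeed=109.4 kt
Leg 6: heading=334.5°, groundspeed=152.1 kt

Leg 1: desired track 241.1°; wind correction -10.5° → command heading 230.6°, groundspeed 135.7 kt
Leg 2: desired track 111.2°; wind correction +3.6° → command heading 114.8°, groundspeed 104.7 kt
Leg 3: desired track 23.6°; wind correction +10.8° → command heading 34.4°, groundspeed 133.7 kt
Leg 4: desired track 79.4°; wind correction +8.7° → command heading 88.1°, groundspeed 111.4 kt
Leg 5: desired track 86.5°; wind correction +7.8° → command heading 94.3°, groundspeed 109.4 kt
Leg 6: desired track 330.6°; wind correction +3.9° → command heading 334.5°, groundspeed 152.1 kt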